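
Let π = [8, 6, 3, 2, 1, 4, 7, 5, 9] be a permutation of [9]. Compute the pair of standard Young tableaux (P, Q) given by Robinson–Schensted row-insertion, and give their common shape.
P = [1, 4, 5, 9] / [2, 7] / [3] / [6] / [8];  Q = [1, 6, 7, 9] / [2, 8] / [3] / [4] / [5];  common shape = (4, 2, 1, 1, 1)

Row-insert the values π_1, π_2, … into P one at a time, bumping the leftmost entry strictly greater than the inserted value down to the next row. The recording tableau Q records, in position (i, j), the step at which that cell was added to P.
  Insert 8 (step 1): P = [8];  Q = [1]
  Insert 6 (step 2): P = [6] / [8];  Q = [1] / [2]
  Insert 3 (step 3): P = [3] / [6] / [8];  Q = [1] / [2] / [3]
  Insert 2 (step 4): P = [2] / [3] / [6] / [8];  Q = [1] / [2] / [3] / [4]
  Insert 1 (step 5): P = [1] / [2] / [3] / [6] / [8];  Q = [1] / [2] / [3] / [4] / [5]
  Insert 4 (step 6): P = [1, 4] / [2] / [3] / [6] / [8];  Q = [1, 6] / [2] / [3] / [4] / [5]
  Insert 7 (step 7): P = [1, 4, 7] / [2] / [3] / [6] / [8];  Q = [1, 6, 7] / [2] / [3] / [4] / [5]
  Insert 5 (step 8): P = [1, 4, 5] / [2, 7] / [3] / [6] / [8];  Q = [1, 6, 7] / [2, 8] / [3] / [4] / [5]
  Insert 9 (step 9): P = [1, 4, 5, 9] / [2, 7] / [3] / [6] / [8];  Q = [1, 6, 7, 9] / [2, 8] / [3] / [4] / [5]
Final shape: (4, 2, 1, 1, 1).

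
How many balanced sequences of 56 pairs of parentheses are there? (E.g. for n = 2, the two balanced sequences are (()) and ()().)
C_56 = 6852456927844873497549658464312

These balanced parentheses are counted by the Catalan number C_n = (1/(n + 1)) · C(2n, n). For n = 56: C_56 = (1/57) · C(112, 56) = 390590044887157789360330532465784/57 = 6852456927844873497549658464312.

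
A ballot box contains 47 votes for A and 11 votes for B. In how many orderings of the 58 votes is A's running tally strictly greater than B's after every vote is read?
Strict-lead orderings = 141326246880

Total orderings of the 58 votes with 47 for A: C(58, 47) = 227692286640. By the Bertrand ballot formula (Cycle Lemma / reflection principle), the number of orderings in which A is strictly ahead of B throughout is (p − q)/(p + q) · C(p + q, p) = (47 − 11)/(47 + 11) · 227692286640 = 141326246880.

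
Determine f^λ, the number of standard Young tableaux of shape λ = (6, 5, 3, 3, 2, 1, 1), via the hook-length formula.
# SYT of shape (6, 5, 3, 3, 2, 1, 1) = 997682400

Hook-length formula: f^λ = n! / Π hook(c), product over all cells c of the Young diagram. For λ = (6, 5, 3, 3, 2, 1, 1), n = 21 boxes. Hook lengths by row (left-to-right, top-to-bottom): [12, 9, 7, 4, 3, 1]; [10, 7, 5, 2, 1]; [7, 4, 2]; [6, 3, 1]; [4, 1]; [2]; [1]. Product of hooks = 51209625600. So f^λ = 21! / 51209625600 = 51090942171709440000 / 51209625600 = 997682400.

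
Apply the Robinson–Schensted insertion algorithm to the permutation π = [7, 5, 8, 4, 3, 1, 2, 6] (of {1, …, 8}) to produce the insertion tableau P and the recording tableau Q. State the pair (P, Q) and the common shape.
P = [1, 2, 6] / [3, 8] / [4] / [5] / [7];  Q = [1, 3, 8] / [2, 7] / [4] / [5] / [6];  common shape = (3, 2, 1, 1, 1)

Row-insert the values π_1, π_2, … into P one at a time, bumping the leftmost entry strictly greater than the inserted value down to the next row. The recording tableau Q records, in position (i, j), the step at which that cell was added to P.
  Insert 7 (step 1): P = [7];  Q = [1]
  Insert 5 (step 2): P = [5] / [7];  Q = [1] / [2]
  Insert 8 (step 3): P = [5, 8] / [7];  Q = [1, 3] / [2]
  Insert 4 (step 4): P = [4, 8] / [5] / [7];  Q = [1, 3] / [2] / [4]
  Insert 3 (step 5): P = [3, 8] / [4] / [5] / [7];  Q = [1, 3] / [2] / [4] / [5]
  Insert 1 (step 6): P = [1, 8] / [3] / [4] / [5] / [7];  Q = [1, 3] / [2] / [4] / [5] / [6]
  Insert 2 (step 7): P = [1, 2] / [3, 8] / [4] / [5] / [7];  Q = [1, 3] / [2, 7] / [4] / [5] / [6]
  Insert 6 (step 8): P = [1, 2, 6] / [3, 8] / [4] / [5] / [7];  Q = [1, 3, 8] / [2, 7] / [4] / [5] / [6]
Final shape: (3, 2, 1, 1, 1).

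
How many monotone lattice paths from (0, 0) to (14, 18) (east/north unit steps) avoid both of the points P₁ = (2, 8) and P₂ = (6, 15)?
Number of paths = 435833220

Inclusion–exclusion. Total paths: C(32, 14) = 471435600. Through P₁: C(10, 2)·C(22, 12) = 29099070. Through P₂: C(21, 6)·C(11, 8) = 8953560. Since P₁ is strictly southwest of P₂, a monotone path through both must visit P₁ then P₂; paths through both = C(10, 2)·C(11, 4)·C(11, 8) = 2450250. Avoid both = 471435600 − 29099070 − 8953560 + 2450250 = 435833220.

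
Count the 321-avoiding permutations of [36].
C_36 = 11959798385860453492

These 321-avoiding permutations are counted by the Catalan number C_n = (1/(n + 1)) · C(2n, n). For n = 36: C_36 = (1/37) · C(72, 36) = 442512540276836779204/37 = 11959798385860453492.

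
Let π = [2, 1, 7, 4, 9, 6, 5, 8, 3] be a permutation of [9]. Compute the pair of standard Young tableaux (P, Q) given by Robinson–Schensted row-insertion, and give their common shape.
P = [1, 3, 5, 8] / [2, 4, 9] / [6] / [7];  Q = [1, 3, 5, 8] / [2, 4, 6] / [7] / [9];  common shape = (4, 3, 1, 1)

Row-insert the values π_1, π_2, … into P one at a time, bumping the leftmost entry strictly greater than the inserted value down to the next row. The recording tableau Q records, in position (i, j), the step at which that cell was added to P.
  Insert 2 (step 1): P = [2];  Q = [1]
  Insert 1 (step 2): P = [1] / [2];  Q = [1] / [2]
  Insert 7 (step 3): P = [1, 7] / [2];  Q = [1, 3] / [2]
  Insert 4 (step 4): P = [1, 4] / [2, 7];  Q = [1, 3] / [2, 4]
  Insert 9 (step 5): P = [1, 4, 9] / [2, 7];  Q = [1, 3, 5] / [2, 4]
  Insert 6 (step 6): P = [1, 4, 6] / [2, 7, 9];  Q = [1, 3, 5] / [2, 4, 6]
  Insert 5 (step 7): P = [1, 4, 5] / [2, 6, 9] / [7];  Q = [1, 3, 5] / [2, 4, 6] / [7]
  Insert 8 (step 8): P = [1, 4, 5, 8] / [2, 6, 9] / [7];  Q = [1, 3, 5, 8] / [2, 4, 6] / [7]
  Insert 3 (step 9): P = [1, 3, 5, 8] / [2, 4, 9] / [6] / [7];  Q = [1, 3, 5, 8] / [2, 4, 6] / [7] / [9]
Final shape: (4, 3, 1, 1).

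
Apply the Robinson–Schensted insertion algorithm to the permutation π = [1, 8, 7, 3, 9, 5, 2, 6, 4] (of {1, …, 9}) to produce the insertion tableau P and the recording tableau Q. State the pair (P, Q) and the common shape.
P = [1, 2, 4, 6] / [3, 5] / [7, 9] / [8];  Q = [1, 2, 5, 8] / [3, 6] / [4, 9] / [7];  common shape = (4, 2, 2, 1)

Row-insert the values π_1, π_2, … into P one at a time, bumping the leftmost entry strictly greater than the inserted value down to the next row. The recording tableau Q records, in position (i, j), the step at which that cell was added to P.
  Insert 1 (step 1): P = [1];  Q = [1]
  Insert 8 (step 2): P = [1, 8];  Q = [1, 2]
  Insert 7 (step 3): P = [1, 7] / [8];  Q = [1, 2] / [3]
  Insert 3 (step 4): P = [1, 3] / [7] / [8];  Q = [1, 2] / [3] / [4]
  Insert 9 (step 5): P = [1, 3, 9] / [7] / [8];  Q = [1, 2, 5] / [3] / [4]
  Insert 5 (step 6): P = [1, 3, 5] / [7, 9] / [8];  Q = [1, 2, 5] / [3, 6] / [4]
  Insert 2 (step 7): P = [1, 2, 5] / [3, 9] / [7] / [8];  Q = [1, 2, 5] / [3, 6] / [4] / [7]
  Insert 6 (step 8): P = [1, 2, 5, 6] / [3, 9] / [7] / [8];  Q = [1, 2, 5, 8] / [3, 6] / [4] / [7]
  Insert 4 (step 9): P = [1, 2, 4, 6] / [3, 5] / [7, 9] / [8];  Q = [1, 2, 5, 8] / [3, 6] / [4, 9] / [7]
Final shape: (4, 2, 2, 1).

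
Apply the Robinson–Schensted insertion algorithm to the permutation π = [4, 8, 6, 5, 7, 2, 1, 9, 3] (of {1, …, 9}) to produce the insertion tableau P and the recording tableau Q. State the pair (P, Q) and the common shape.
P = [1, 3, 7, 9] / [2, 5] / [4] / [6] / [8];  Q = [1, 2, 5, 8] / [3, 9] / [4] / [6] / [7];  common shape = (4, 2, 1, 1, 1)

Row-insert the values π_1, π_2, … into P one at a time, bumping the leftmost entry strictly greater than the inserted value down to the next row. The recording tableau Q records, in position (i, j), the step at which that cell was added to P.
  Insert 4 (step 1): P = [4];  Q = [1]
  Insert 8 (step 2): P = [4, 8];  Q = [1, 2]
  Insert 6 (step 3): P = [4, 6] / [8];  Q = [1, 2] / [3]
  Insert 5 (step 4): P = [4, 5] / [6] / [8];  Q = [1, 2] / [3] / [4]
  Insert 7 (step 5): P = [4, 5, 7] / [6] / [8];  Q = [1, 2, 5] / [3] / [4]
  Insert 2 (step 6): P = [2, 5, 7] / [4] / [6] / [8];  Q = [1, 2, 5] / [3] / [4] / [6]
  Insert 1 (step 7): P = [1, 5, 7] / [2] / [4] / [6] / [8];  Q = [1, 2, 5] / [3] / [4] / [6] / [7]
  Insert 9 (step 8): P = [1, 5, 7, 9] / [2] / [4] / [6] / [8];  Q = [1, 2, 5, 8] / [3] / [4] / [6] / [7]
  Insert 3 (step 9): P = [1, 3, 7, 9] / [2, 5] / [4] / [6] / [8];  Q = [1, 2, 5, 8] / [3, 9] / [4] / [6] / [7]
Final shape: (4, 2, 1, 1, 1).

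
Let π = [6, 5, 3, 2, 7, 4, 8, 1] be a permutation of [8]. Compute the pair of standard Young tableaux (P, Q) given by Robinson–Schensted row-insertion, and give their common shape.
P = [1, 4, 8] / [2, 7] / [3] / [5] / [6];  Q = [1, 5, 7] / [2, 6] / [3] / [4] / [8];  common shape = (3, 2, 1, 1, 1)

Row-insert the values π_1, π_2, … into P one at a time, bumping the leftmost entry strictly greater than the inserted value down to the next row. The recording tableau Q records, in position (i, j), the step at which that cell was added to P.
  Insert 6 (step 1): P = [6];  Q = [1]
  Insert 5 (step 2): P = [5] / [6];  Q = [1] / [2]
  Insert 3 (step 3): P = [3] / [5] / [6];  Q = [1] / [2] / [3]
  Insert 2 (step 4): P = [2] / [3] / [5] / [6];  Q = [1] / [2] / [3] / [4]
  Insert 7 (step 5): P = [2, 7] / [3] / [5] / [6];  Q = [1, 5] / [2] / [3] / [4]
  Insert 4 (step 6): P = [2, 4] / [3, 7] / [5] / [6];  Q = [1, 5] / [2, 6] / [3] / [4]
  Insert 8 (step 7): P = [2, 4, 8] / [3, 7] / [5] / [6];  Q = [1, 5, 7] / [2, 6] / [3] / [4]
  Insert 1 (step 8): P = [1, 4, 8] / [2, 7] / [3] / [5] / [6];  Q = [1, 5, 7] / [2, 6] / [3] / [4] / [8]
Final shape: (3, 2, 1, 1, 1).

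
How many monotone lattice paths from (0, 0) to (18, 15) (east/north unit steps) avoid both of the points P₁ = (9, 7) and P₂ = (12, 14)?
Number of paths = 701057620

Inclusion–exclusion. Total paths: C(33, 18) = 1037158320. Through P₁: C(16, 9)·C(17, 9) = 278106400. Through P₂: C(26, 12)·C(7, 6) = 67603900. Since P₁ is strictly southwest of P₂, a monotone path through both must visit P₁ then P₂; paths through both = C(16, 9)·C(10, 3)·C(7, 6) = 9609600. Avoid both = 1037158320 − 278106400 − 67603900 + 9609600 = 701057620.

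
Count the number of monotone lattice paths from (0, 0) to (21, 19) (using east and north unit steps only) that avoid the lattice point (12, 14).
Number of paths = 111947693000

Total paths from (0, 0) to (21, 19): C(40, 21) = 131282408400. Paths through (12, 14): (paths (0, 0) → (12, 14)) × (paths (12, 14) → (21, 19)) = C(26, 12) · C(14, 9) = 9657700 · 2002 = 19334715400. Avoidance count = 131282408400 − 19334715400 = 111947693000.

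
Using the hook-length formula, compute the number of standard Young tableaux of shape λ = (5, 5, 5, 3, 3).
# SYT of shape (5, 5, 5, 3, 3) = 69283500

Hook-length formula: f^λ = n! / Π hook(c), product over all cells c of the Young diagram. For λ = (5, 5, 5, 3, 3), n = 21 boxes. Hook lengths by row (left-to-right, top-to-bottom): [9, 8, 7, 4, 3]; [8, 7, 6, 3, 2]; [7, 6, 5, 2, 1]; [4, 3, 2]; [3, 2, 1]. Product of hooks = 737418608640. So f^λ = 21! / 737418608640 = 51090942171709440000 / 737418608640 = 69283500.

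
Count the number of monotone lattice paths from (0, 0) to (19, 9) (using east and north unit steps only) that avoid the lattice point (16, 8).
Number of paths = 3965016

Total paths from (0, 0) to (19, 9): C(28, 19) = 6906900. Paths through (16, 8): (paths (0, 0) → (16, 8)) × (paths (16, 8) → (19, 9)) = C(24, 16) · C(4, 3) = 735471 · 4 = 2941884. Avoidance count = 6906900 − 2941884 = 3965016.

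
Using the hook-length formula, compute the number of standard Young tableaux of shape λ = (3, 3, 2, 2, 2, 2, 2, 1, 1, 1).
# SYT of shape (3, 3, 2, 2, 2, 2, 2, 1, 1, 1) = 755820

Hook-length formula: f^λ = n! / Π hook(c), product over all cells c of the Young diagram. For λ = (3, 3, 2, 2, 2, 2, 2, 1, 1, 1), n = 19 boxes. Hook lengths by row (left-to-right, top-to-bottom): [12, 8, 2]; [11, 7, 1]; [9, 5]; [8, 4]; [7, 3]; [6, 2]; [5, 1]; [3]; [2]; [1]. Product of hooks = 160944537600. So f^λ = 19! / 160944537600 = 121645100408832000 / 160944537600 = 755820.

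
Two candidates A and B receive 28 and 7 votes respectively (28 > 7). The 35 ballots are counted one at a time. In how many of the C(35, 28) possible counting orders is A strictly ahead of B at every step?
Strict-lead orderings = 4034712

Total orderings of the 35 votes with 28 for A: C(35, 28) = 6724520. By the Bertrand ballot formula (Cycle Lemma / reflection principle), the number of orderings in which A is strictly ahead of B throughout is (p − q)/(p + q) · C(p + q, p) = (28 − 7)/(28 + 7) · 6724520 = 4034712.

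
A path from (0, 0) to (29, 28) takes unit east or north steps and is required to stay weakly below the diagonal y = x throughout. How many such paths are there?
Number of paths = 1002242216651368

By the reflection principle (André's argument), the number of monotone paths to (29, 28) with n ≤ m that never go above y = x is C(57, 29) − C(57, 30) = 15033633249770520 − 14031391033119152 = 1002242216651368.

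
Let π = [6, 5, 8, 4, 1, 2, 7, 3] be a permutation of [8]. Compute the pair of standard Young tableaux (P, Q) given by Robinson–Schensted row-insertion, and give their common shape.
P = [1, 2, 3] / [4, 7] / [5, 8] / [6];  Q = [1, 3, 7] / [2, 6] / [4, 8] / [5];  common shape = (3, 2, 2, 1)

Row-insert the values π_1, π_2, … into P one at a time, bumping the leftmost entry strictly greater than the inserted value down to the next row. The recording tableau Q records, in position (i, j), the step at which that cell was added to P.
  Insert 6 (step 1): P = [6];  Q = [1]
  Insert 5 (step 2): P = [5] / [6];  Q = [1] / [2]
  Insert 8 (step 3): P = [5, 8] / [6];  Q = [1, 3] / [2]
  Insert 4 (step 4): P = [4, 8] / [5] / [6];  Q = [1, 3] / [2] / [4]
  Insert 1 (step 5): P = [1, 8] / [4] / [5] / [6];  Q = [1, 3] / [2] / [4] / [5]
  Insert 2 (step 6): P = [1, 2] / [4, 8] / [5] / [6];  Q = [1, 3] / [2, 6] / [4] / [5]
  Insert 7 (step 7): P = [1, 2, 7] / [4, 8] / [5] / [6];  Q = [1, 3, 7] / [2, 6] / [4] / [5]
  Insert 3 (step 8): P = [1, 2, 3] / [4, 7] / [5, 8] / [6];  Q = [1, 3, 7] / [2, 6] / [4, 8] / [5]
Final shape: (3, 2, 2, 1).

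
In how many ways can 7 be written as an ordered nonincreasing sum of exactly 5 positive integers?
p(7, 5 parts) = 2

Partitions of n into exactly k parts ↔ partitions of n − k into at most k parts (subtract 1 from each part). For n = 7, k = 5, the partitions are: 3+1+1+1+1, 2+2+1+1+1. Count = 2.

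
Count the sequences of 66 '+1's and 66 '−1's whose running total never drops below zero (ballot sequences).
C_66 = 5632681584560312734993915705849145100

These ballot sequences are counted by the Catalan number C_n = (1/(n + 1)) · C(2n, n). For n = 66: C_66 = (1/67) · C(132, 66) = 377389666165540953244592352291892721700/67 = 5632681584560312734993915705849145100.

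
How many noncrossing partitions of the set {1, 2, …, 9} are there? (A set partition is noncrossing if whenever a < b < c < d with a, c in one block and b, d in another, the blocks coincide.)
C_9 = 4862

These noncrossing partitions are counted by the Catalan number C_n = (1/(n + 1)) · C(2n, n). For n = 9: C_9 = (1/10) · C(18, 9) = 48620/10 = 4862.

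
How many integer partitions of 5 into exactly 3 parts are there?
p(5, 3 parts) = 2

Partitions of n into exactly k parts ↔ partitions of n − k into at most k parts (subtract 1 from each part). For n = 5, k = 3, the partitions are: 3+1+1, 2+2+1. Count = 2.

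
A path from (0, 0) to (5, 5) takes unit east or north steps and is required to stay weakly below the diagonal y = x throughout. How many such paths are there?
Number of paths = 42

By the reflection principle (André's argument), the number of monotone paths to (5, 5) with n ≤ m that never go above y = x is C(10, 5) − C(10, 6) = 252 − 210 = 42.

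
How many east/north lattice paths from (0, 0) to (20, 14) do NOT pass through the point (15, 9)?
Number of paths = 1062484632

Total paths from (0, 0) to (20, 14): C(34, 20) = 1391975640. Paths through (15, 9): (paths (0, 0) → (15, 9)) × (paths (15, 9) → (20, 14)) = C(24, 15) · C(10, 5) = 1307504 · 252 = 329491008. Avoidance count = 1391975640 − 329491008 = 1062484632.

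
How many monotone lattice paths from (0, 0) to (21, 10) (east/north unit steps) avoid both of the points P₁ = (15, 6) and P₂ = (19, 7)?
Number of paths = 29091925

Inclusion–exclusion. Total paths: C(31, 21) = 44352165. Through P₁: C(21, 15)·C(10, 6) = 11395440. Through P₂: C(26, 19)·C(5, 2) = 6578000. Since P₁ is strictly southwest of P₂, a monotone path through both must visit P₁ then P₂; paths through both = C(21, 15)·C(5, 4)·C(5, 2) = 2713200. Avoid both = 44352165 − 11395440 − 6578000 + 2713200 = 29091925.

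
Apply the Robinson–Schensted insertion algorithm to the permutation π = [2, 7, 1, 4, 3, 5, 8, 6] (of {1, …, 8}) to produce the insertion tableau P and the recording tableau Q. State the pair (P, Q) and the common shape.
P = [1, 3, 5, 6] / [2, 4, 8] / [7];  Q = [1, 2, 6, 7] / [3, 4, 8] / [5];  common shape = (4, 3, 1)

Row-insert the values π_1, π_2, … into P one at a time, bumping the leftmost entry strictly greater than the inserted value down to the next row. The recording tableau Q records, in position (i, j), the step at which that cell was added to P.
  Insert 2 (step 1): P = [2];  Q = [1]
  Insert 7 (step 2): P = [2, 7];  Q = [1, 2]
  Insert 1 (step 3): P = [1, 7] / [2];  Q = [1, 2] / [3]
  Insert 4 (step 4): P = [1, 4] / [2, 7];  Q = [1, 2] / [3, 4]
  Insert 3 (step 5): P = [1, 3] / [2, 4] / [7];  Q = [1, 2] / [3, 4] / [5]
  Insert 5 (step 6): P = [1, 3, 5] / [2, 4] / [7];  Q = [1, 2, 6] / [3, 4] / [5]
  Insert 8 (step 7): P = [1, 3, 5, 8] / [2, 4] / [7];  Q = [1, 2, 6, 7] / [3, 4] / [5]
  Insert 6 (step 8): P = [1, 3, 5, 6] / [2, 4, 8] / [7];  Q = [1, 2, 6, 7] / [3, 4, 8] / [5]
Final shape: (4, 3, 1).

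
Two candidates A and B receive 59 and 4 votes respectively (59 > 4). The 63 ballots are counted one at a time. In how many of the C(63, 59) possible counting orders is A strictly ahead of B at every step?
Strict-lead orderings = 520025

Total orderings of the 63 votes with 59 for A: C(63, 59) = 595665. By the Bertrand ballot formula (Cycle Lemma / reflection principle), the number of orderings in which A is strictly ahead of B throughout is (p − q)/(p + q) · C(p + q, p) = (59 − 4)/(59 + 4) · 595665 = 520025.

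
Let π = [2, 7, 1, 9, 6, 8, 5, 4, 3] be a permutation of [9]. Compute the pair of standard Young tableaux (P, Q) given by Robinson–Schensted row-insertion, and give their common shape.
P = [1, 3, 8] / [2, 4, 9] / [5] / [6] / [7];  Q = [1, 2, 4] / [3, 5, 6] / [7] / [8] / [9];  common shape = (3, 3, 1, 1, 1)

Row-insert the values π_1, π_2, … into P one at a time, bumping the leftmost entry strictly greater than the inserted value down to the next row. The recording tableau Q records, in position (i, j), the step at which that cell was added to P.
  Insert 2 (step 1): P = [2];  Q = [1]
  Insert 7 (step 2): P = [2, 7];  Q = [1, 2]
  Insert 1 (step 3): P = [1, 7] / [2];  Q = [1, 2] / [3]
  Insert 9 (step 4): P = [1, 7, 9] / [2];  Q = [1, 2, 4] / [3]
  Insert 6 (step 5): P = [1, 6, 9] / [2, 7];  Q = [1, 2, 4] / [3, 5]
  Insert 8 (step 6): P = [1, 6, 8] / [2, 7, 9];  Q = [1, 2, 4] / [3, 5, 6]
  Insert 5 (step 7): P = [1, 5, 8] / [2, 6, 9] / [7];  Q = [1, 2, 4] / [3, 5, 6] / [7]
  Insert 4 (step 8): P = [1, 4, 8] / [2, 5, 9] / [6] / [7];  Q = [1, 2, 4] / [3, 5, 6] / [7] / [8]
  Insert 3 (step 9): P = [1, 3, 8] / [2, 4, 9] / [5] / [6] / [7];  Q = [1, 2, 4] / [3, 5, 6] / [7] / [8] / [9]
Final shape: (3, 3, 1, 1, 1).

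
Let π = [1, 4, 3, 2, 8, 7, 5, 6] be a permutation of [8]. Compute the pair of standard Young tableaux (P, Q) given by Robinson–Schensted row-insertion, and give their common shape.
P = [1, 2, 5, 6] / [3, 7] / [4, 8];  Q = [1, 2, 5, 8] / [3, 6] / [4, 7];  common shape = (4, 2, 2)

Row-insert the values π_1, π_2, … into P one at a time, bumping the leftmost entry strictly greater than the inserted value down to the next row. The recording tableau Q records, in position (i, j), the step at which that cell was added to P.
  Insert 1 (step 1): P = [1];  Q = [1]
  Insert 4 (step 2): P = [1, 4];  Q = [1, 2]
  Insert 3 (step 3): P = [1, 3] / [4];  Q = [1, 2] / [3]
  Insert 2 (step 4): P = [1, 2] / [3] / [4];  Q = [1, 2] / [3] / [4]
  Insert 8 (step 5): P = [1, 2, 8] / [3] / [4];  Q = [1, 2, 5] / [3] / [4]
  Insert 7 (step 6): P = [1, 2, 7] / [3, 8] / [4];  Q = [1, 2, 5] / [3, 6] / [4]
  Insert 5 (step 7): P = [1, 2, 5] / [3, 7] / [4, 8];  Q = [1, 2, 5] / [3, 6] / [4, 7]
  Insert 6 (step 8): P = [1, 2, 5, 6] / [3, 7] / [4, 8];  Q = [1, 2, 5, 8] / [3, 6] / [4, 7]
Final shape: (4, 2, 2).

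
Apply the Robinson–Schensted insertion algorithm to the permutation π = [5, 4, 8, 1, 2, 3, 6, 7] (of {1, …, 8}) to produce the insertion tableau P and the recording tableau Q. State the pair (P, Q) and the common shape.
P = [1, 2, 3, 6, 7] / [4, 8] / [5];  Q = [1, 3, 6, 7, 8] / [2, 5] / [4];  common shape = (5, 2, 1)

Row-insert the values π_1, π_2, … into P one at a time, bumping the leftmost entry strictly greater than the inserted value down to the next row. The recording tableau Q records, in position (i, j), the step at which that cell was added to P.
  Insert 5 (step 1): P = [5];  Q = [1]
  Insert 4 (step 2): P = [4] / [5];  Q = [1] / [2]
  Insert 8 (step 3): P = [4, 8] / [5];  Q = [1, 3] / [2]
  Insert 1 (step 4): P = [1, 8] / [4] / [5];  Q = [1, 3] / [2] / [4]
  Insert 2 (step 5): P = [1, 2] / [4, 8] / [5];  Q = [1, 3] / [2, 5] / [4]
  Insert 3 (step 6): P = [1, 2, 3] / [4, 8] / [5];  Q = [1, 3, 6] / [2, 5] / [4]
  Insert 6 (step 7): P = [1, 2, 3, 6] / [4, 8] / [5];  Q = [1, 3, 6, 7] / [2, 5] / [4]
  Insert 7 (step 8): P = [1, 2, 3, 6, 7] / [4, 8] / [5];  Q = [1, 3, 6, 7, 8] / [2, 5] / [4]
Final shape: (5, 2, 1).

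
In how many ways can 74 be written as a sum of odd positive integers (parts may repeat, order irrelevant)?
p_odd(74) = 44046

Enumerate partitions using only odd parts via the recurrence o(n, m) = o(n, m−2) + o(n−m, m) over odd m, starting from the largest odd part ≤ n. This gives p_odd(74) = 44046. (Euler's theorem: equals the count of distinct-part partitions.)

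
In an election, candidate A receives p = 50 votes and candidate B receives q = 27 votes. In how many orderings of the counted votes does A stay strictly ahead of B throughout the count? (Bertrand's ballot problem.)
Strict-lead orderings = 130946980630667045672

Total orderings of the 77 votes with 50 for A: C(77, 50) = 438387717763537500728. By the Bertrand ballot formula (Cycle Lemma / reflection principle), the number of orderings in which A is strictly ahead of B throughout is (p − q)/(p + q) · C(p + q, p) = (50 − 27)/(50 + 27) · 438387717763537500728 = 130946980630667045672.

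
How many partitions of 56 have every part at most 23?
p(56, parts ≤ 23) = 483076

Use the recurrence p(n, m) = p(n, m−1) + p(n−m, m): either the largest part is < m (count p(n, m−1)) or the largest part is exactly m (remove one copy of m, count p(n−m, m)). With p(0, ·) = 1 this gives p(56, parts ≤ 23) = 483076. (By conjugating Young diagrams, this also counts partitions of 56 into at most 23 parts.)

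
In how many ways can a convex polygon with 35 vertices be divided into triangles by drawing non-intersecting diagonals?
C_33 = 212336130412243110

These polygon triangulations are counted by the Catalan number C_n = (1/(n + 1)) · C(2n, n). For n = 33: C_33 = (1/34) · C(66, 33) = 7219428434016265740/34 = 212336130412243110.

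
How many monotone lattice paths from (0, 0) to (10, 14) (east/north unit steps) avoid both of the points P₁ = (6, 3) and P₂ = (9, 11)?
Number of paths = 1230196

Inclusion–exclusion. Total paths: C(24, 10) = 1961256. Through P₁: C(9, 6)·C(15, 4) = 114660. Through P₂: C(20, 9)·C(4, 1) = 671840. Since P₁ is strictly southwest of P₂, a monotone path through both must visit P₁ then P₂; paths through both = C(9, 6)·C(11, 3)·C(4, 1) = 55440. Avoid both = 1961256 − 114660 − 671840 + 55440 = 1230196.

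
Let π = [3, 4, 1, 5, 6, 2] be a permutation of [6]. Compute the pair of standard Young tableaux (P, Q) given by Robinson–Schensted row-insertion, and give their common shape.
P = [1, 2, 5, 6] / [3, 4];  Q = [1, 2, 4, 5] / [3, 6];  common shape = (4, 2)

Row-insert the values π_1, π_2, … into P one at a time, bumping the leftmost entry strictly greater than the inserted value down to the next row. The recording tableau Q records, in position (i, j), the step at which that cell was added to P.
  Insert 3 (step 1): P = [3];  Q = [1]
  Insert 4 (step 2): P = [3, 4];  Q = [1, 2]
  Insert 1 (step 3): P = [1, 4] / [3];  Q = [1, 2] / [3]
  Insert 5 (step 4): P = [1, 4, 5] / [3];  Q = [1, 2, 4] / [3]
  Insert 6 (step 5): P = [1, 4, 5, 6] / [3];  Q = [1, 2, 4, 5] / [3]
  Insert 2 (step 6): P = [1, 2, 5, 6] / [3, 4];  Q = [1, 2, 4, 5] / [3, 6]
Final shape: (4, 2).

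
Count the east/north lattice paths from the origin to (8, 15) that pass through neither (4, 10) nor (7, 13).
Number of paths = 191688

Inclusion–exclusion. Total paths: C(23, 8) = 490314. Through P₁: C(14, 4)·C(9, 4) = 126126. Through P₂: C(20, 7)·C(3, 1) = 232560. Since P₁ is strictly southwest of P₂, a monotone path through both must visit P₁ then P₂; paths through both = C(14, 4)·C(6, 3)·C(3, 1) = 60060. Avoid both = 490314 − 126126 − 232560 + 60060 = 191688.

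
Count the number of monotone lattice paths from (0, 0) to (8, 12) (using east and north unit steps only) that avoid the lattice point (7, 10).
Number of paths = 67626

Total paths from (0, 0) to (8, 12): C(20, 8) = 125970. Paths through (7, 10): (paths (0, 0) → (7, 10)) × (paths (7, 10) → (8, 12)) = C(17, 7) · C(3, 1) = 19448 · 3 = 58344. Avoidance count = 125970 − 58344 = 67626.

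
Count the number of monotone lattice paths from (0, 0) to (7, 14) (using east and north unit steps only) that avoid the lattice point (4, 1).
Number of paths = 113480

Total paths from (0, 0) to (7, 14): C(21, 7) = 116280. Paths through (4, 1): (paths (0, 0) → (4, 1)) × (paths (4, 1) → (7, 14)) = C(5, 4) · C(16, 3) = 5 · 560 = 2800. Avoidance count = 116280 − 2800 = 113480.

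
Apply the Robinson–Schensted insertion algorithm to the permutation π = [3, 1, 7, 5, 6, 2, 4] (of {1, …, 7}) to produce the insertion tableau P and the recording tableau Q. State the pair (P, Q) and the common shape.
P = [1, 2, 4] / [3, 5, 6] / [7];  Q = [1, 3, 5] / [2, 4, 7] / [6];  common shape = (3, 3, 1)

Row-insert the values π_1, π_2, … into P one at a time, bumping the leftmost entry strictly greater than the inserted value down to the next row. The recording tableau Q records, in position (i, j), the step at which that cell was added to P.
  Insert 3 (step 1): P = [3];  Q = [1]
  Insert 1 (step 2): P = [1] / [3];  Q = [1] / [2]
  Insert 7 (step 3): P = [1, 7] / [3];  Q = [1, 3] / [2]
  Insert 5 (step 4): P = [1, 5] / [3, 7];  Q = [1, 3] / [2, 4]
  Insert 6 (step 5): P = [1, 5, 6] / [3, 7];  Q = [1, 3, 5] / [2, 4]
  Insert 2 (step 6): P = [1, 2, 6] / [3, 5] / [7];  Q = [1, 3, 5] / [2, 4] / [6]
  Insert 4 (step 7): P = [1, 2, 4] / [3, 5, 6] / [7];  Q = [1, 3, 5] / [2, 4, 7] / [6]
Final shape: (3, 3, 1).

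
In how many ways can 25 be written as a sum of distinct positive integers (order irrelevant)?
q(25) = 142

A partition into distinct parts is a strictly decreasing sequence summing to n. The recurrence d(n, m) = d(n, m−1) + d(n−m, m−1) (use part m at most once) with q(n) = d(n, n) gives q(25) = 142. (Euler's theorem: # distinct-part partitions = # odd-part partitions.)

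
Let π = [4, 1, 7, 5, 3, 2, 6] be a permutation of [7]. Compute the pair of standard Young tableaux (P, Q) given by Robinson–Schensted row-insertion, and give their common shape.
P = [1, 2, 6] / [3, 5] / [4] / [7];  Q = [1, 3, 7] / [2, 4] / [5] / [6];  common shape = (3, 2, 1, 1)

Row-insert the values π_1, π_2, … into P one at a time, bumping the leftmost entry strictly greater than the inserted value down to the next row. The recording tableau Q records, in position (i, j), the step at which that cell was added to P.
  Insert 4 (step 1): P = [4];  Q = [1]
  Insert 1 (step 2): P = [1] / [4];  Q = [1] / [2]
  Insert 7 (step 3): P = [1, 7] / [4];  Q = [1, 3] / [2]
  Insert 5 (step 4): P = [1, 5] / [4, 7];  Q = [1, 3] / [2, 4]
  Insert 3 (step 5): P = [1, 3] / [4, 5] / [7];  Q = [1, 3] / [2, 4] / [5]
  Insert 2 (step 6): P = [1, 2] / [3, 5] / [4] / [7];  Q = [1, 3] / [2, 4] / [5] / [6]
  Insert 6 (step 7): P = [1, 2, 6] / [3, 5] / [4] / [7];  Q = [1, 3, 7] / [2, 4] / [5] / [6]
Final shape: (3, 2, 1, 1).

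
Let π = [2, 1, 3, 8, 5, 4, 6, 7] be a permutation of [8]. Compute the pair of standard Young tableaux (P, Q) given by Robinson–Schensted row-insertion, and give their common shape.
P = [1, 3, 4, 6, 7] / [2, 5] / [8];  Q = [1, 3, 4, 7, 8] / [2, 5] / [6];  common shape = (5, 2, 1)

Row-insert the values π_1, π_2, … into P one at a time, bumping the leftmost entry strictly greater than the inserted value down to the next row. The recording tableau Q records, in position (i, j), the step at which that cell was added to P.
  Insert 2 (step 1): P = [2];  Q = [1]
  Insert 1 (step 2): P = [1] / [2];  Q = [1] / [2]
  Insert 3 (step 3): P = [1, 3] / [2];  Q = [1, 3] / [2]
  Insert 8 (step 4): P = [1, 3, 8] / [2];  Q = [1, 3, 4] / [2]
  Insert 5 (step 5): P = [1, 3, 5] / [2, 8];  Q = [1, 3, 4] / [2, 5]
  Insert 4 (step 6): P = [1, 3, 4] / [2, 5] / [8];  Q = [1, 3, 4] / [2, 5] / [6]
  Insert 6 (step 7): P = [1, 3, 4, 6] / [2, 5] / [8];  Q = [1, 3, 4, 7] / [2, 5] / [6]
  Insert 7 (step 8): P = [1, 3, 4, 6, 7] / [2, 5] / [8];  Q = [1, 3, 4, 7, 8] / [2, 5] / [6]
Final shape: (5, 2, 1).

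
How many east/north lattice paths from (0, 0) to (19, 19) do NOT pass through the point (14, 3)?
Number of paths = 35331426480

Total paths from (0, 0) to (19, 19): C(38, 19) = 35345263800. Paths through (14, 3): (paths (0, 0) → (14, 3)) × (paths (14, 3) → (19, 19)) = C(17, 14) · C(21, 5) = 680 · 20349 = 13837320. Avoidance count = 35345263800 − 13837320 = 35331426480.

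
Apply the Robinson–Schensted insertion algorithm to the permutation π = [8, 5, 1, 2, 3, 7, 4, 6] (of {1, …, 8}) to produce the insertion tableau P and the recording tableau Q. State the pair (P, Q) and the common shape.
P = [1, 2, 3, 4, 6] / [5, 7] / [8];  Q = [1, 4, 5, 6, 8] / [2, 7] / [3];  common shape = (5, 2, 1)

Row-insert the values π_1, π_2, … into P one at a time, bumping the leftmost entry strictly greater than the inserted value down to the next row. The recording tableau Q records, in position (i, j), the step at which that cell was added to P.
  Insert 8 (step 1): P = [8];  Q = [1]
  Insert 5 (step 2): P = [5] / [8];  Q = [1] / [2]
  Insert 1 (step 3): P = [1] / [5] / [8];  Q = [1] / [2] / [3]
  Insert 2 (step 4): P = [1, 2] / [5] / [8];  Q = [1, 4] / [2] / [3]
  Insert 3 (step 5): P = [1, 2, 3] / [5] / [8];  Q = [1, 4, 5] / [2] / [3]
  Insert 7 (step 6): P = [1, 2, 3, 7] / [5] / [8];  Q = [1, 4, 5, 6] / [2] / [3]
  Insert 4 (step 7): P = [1, 2, 3, 4] / [5, 7] / [8];  Q = [1, 4, 5, 6] / [2, 7] / [3]
  Insert 6 (step 8): P = [1, 2, 3, 4, 6] / [5, 7] / [8];  Q = [1, 4, 5, 6, 8] / [2, 7] / [3]
Final shape: (5, 2, 1).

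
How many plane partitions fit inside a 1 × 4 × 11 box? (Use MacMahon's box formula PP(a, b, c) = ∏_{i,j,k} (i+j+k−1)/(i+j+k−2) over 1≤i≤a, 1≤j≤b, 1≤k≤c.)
PP(1, 4, 11) = 1365

Evaluate the triple product over i = 1..1, j = 1..4, k = 1..11. The factors are (2/1) · (3/2) · (4/3) · (5/4) · (6/5) · (7/6) · (8/7) · (9/8) · … (44 factors total). The numerators and denominators telescope so the product is an integer; carrying out the multiplication exactly gives PP(1, 4, 11) = 1365.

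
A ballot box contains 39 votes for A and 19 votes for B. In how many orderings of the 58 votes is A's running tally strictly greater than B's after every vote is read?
Strict-lead orderings = 326658445806000

Total orderings of the 58 votes with 39 for A: C(58, 39) = 947309492837400. By the Bertrand ballot formula (Cycle Lemma / reflection principle), the number of orderings in which A is strictly ahead of B throughout is (p − q)/(p + q) · C(p + q, p) = (39 − 19)/(39 + 19) · 947309492837400 = 326658445806000.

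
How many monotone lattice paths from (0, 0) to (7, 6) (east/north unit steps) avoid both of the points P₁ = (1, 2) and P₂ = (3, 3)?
Number of paths = 701

Inclusion–exclusion. Total paths: C(13, 7) = 1716. Through P₁: C(3, 1)·C(10, 6) = 630. Through P₂: C(6, 3)·C(7, 4) = 700. Since P₁ is strictly southwest of P₂, a monotone path through both must visit P₁ then P₂; paths through both = C(3, 1)·C(3, 2)·C(7, 4) = 315. Avoid both = 1716 − 630 − 700 + 315 = 701.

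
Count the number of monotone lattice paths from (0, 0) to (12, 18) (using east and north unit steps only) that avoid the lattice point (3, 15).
Number of paths = 86313705

Total paths from (0, 0) to (12, 18): C(30, 12) = 86493225. Paths through (3, 15): (paths (0, 0) → (3, 15)) × (paths (3, 15) → (12, 18)) = C(18, 3) · C(12, 9) = 816 · 220 = 179520. Avoidance count = 86493225 − 179520 = 86313705.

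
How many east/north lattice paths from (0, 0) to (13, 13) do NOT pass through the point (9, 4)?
Number of paths = 9889375

Total paths from (0, 0) to (13, 13): C(26, 13) = 10400600. Paths through (9, 4): (paths (0, 0) → (9, 4)) × (paths (9, 4) → (13, 13)) = C(13, 9) · C(13, 4) = 715 · 715 = 511225. Avoidance count = 10400600 − 511225 = 9889375.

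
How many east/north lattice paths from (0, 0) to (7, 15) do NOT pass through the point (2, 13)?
Number of paths = 168339

Total paths from (0, 0) to (7, 15): C(22, 7) = 170544. Paths through (2, 13): (paths (0, 0) → (2, 13)) × (paths (2, 13) → (7, 15)) = C(15, 2) · C(7, 5) = 105 · 21 = 2205. Avoidance count = 170544 − 2205 = 168339.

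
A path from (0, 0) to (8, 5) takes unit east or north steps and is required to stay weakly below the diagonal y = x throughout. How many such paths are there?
Number of paths = 572

By the reflection principle (André's argument), the number of monotone paths to (8, 5) with n ≤ m that never go above y = x is C(13, 8) − C(13, 9) = 1287 − 715 = 572.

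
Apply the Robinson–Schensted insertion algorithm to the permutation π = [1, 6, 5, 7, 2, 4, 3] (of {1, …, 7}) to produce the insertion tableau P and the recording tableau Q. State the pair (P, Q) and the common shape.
P = [1, 2, 3] / [4, 7] / [5] / [6];  Q = [1, 2, 4] / [3, 6] / [5] / [7];  common shape = (3, 2, 1, 1)

Row-insert the values π_1, π_2, … into P one at a time, bumping the leftmost entry strictly greater than the inserted value down to the next row. The recording tableau Q records, in position (i, j), the step at which that cell was added to P.
  Insert 1 (step 1): P = [1];  Q = [1]
  Insert 6 (step 2): P = [1, 6];  Q = [1, 2]
  Insert 5 (step 3): P = [1, 5] / [6];  Q = [1, 2] / [3]
  Insert 7 (step 4): P = [1, 5, 7] / [6];  Q = [1, 2, 4] / [3]
  Insert 2 (step 5): P = [1, 2, 7] / [5] / [6];  Q = [1, 2, 4] / [3] / [5]
  Insert 4 (step 6): P = [1, 2, 4] / [5, 7] / [6];  Q = [1, 2, 4] / [3, 6] / [5]
  Insert 3 (step 7): P = [1, 2, 3] / [4, 7] / [5] / [6];  Q = [1, 2, 4] / [3, 6] / [5] / [7]
Final shape: (3, 2, 1, 1).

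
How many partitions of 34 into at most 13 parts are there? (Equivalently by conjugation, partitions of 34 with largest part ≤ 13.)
p(34, parts ≤ 13) = 9624

Use the recurrence p(n, m) = p(n, m−1) + p(n−m, m): either the largest part is < m (count p(n, m−1)) or the largest part is exactly m (remove one copy of m, count p(n−m, m)). With p(0, ·) = 1 this gives p(34, parts ≤ 13) = 9624. (By conjugating Young diagrams, this also counts partitions of 34 into at most 13 parts.)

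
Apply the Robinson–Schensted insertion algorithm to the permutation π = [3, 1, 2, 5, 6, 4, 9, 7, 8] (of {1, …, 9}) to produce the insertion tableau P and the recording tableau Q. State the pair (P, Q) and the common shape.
P = [1, 2, 4, 6, 7, 8] / [3, 5, 9];  Q = [1, 3, 4, 5, 7, 9] / [2, 6, 8];  common shape = (6, 3)

Row-insert the values π_1, π_2, … into P one at a time, bumping the leftmost entry strictly greater than the inserted value down to the next row. The recording tableau Q records, in position (i, j), the step at which that cell was added to P.
  Insert 3 (step 1): P = [3];  Q = [1]
  Insert 1 (step 2): P = [1] / [3];  Q = [1] / [2]
  Insert 2 (step 3): P = [1, 2] / [3];  Q = [1, 3] / [2]
  Insert 5 (step 4): P = [1, 2, 5] / [3];  Q = [1, 3, 4] / [2]
  Insert 6 (step 5): P = [1, 2, 5, 6] / [3];  Q = [1, 3, 4, 5] / [2]
  Insert 4 (step 6): P = [1, 2, 4, 6] / [3, 5];  Q = [1, 3, 4, 5] / [2, 6]
  Insert 9 (step 7): P = [1, 2, 4, 6, 9] / [3, 5];  Q = [1, 3, 4, 5, 7] / [2, 6]
  Insert 7 (step 8): P = [1, 2, 4, 6, 7] / [3, 5, 9];  Q = [1, 3, 4, 5, 7] / [2, 6, 8]
  Insert 8 (step 9): P = [1, 2, 4, 6, 7, 8] / [3, 5, 9];  Q = [1, 3, 4, 5, 7, 9] / [2, 6, 8]
Final shape: (6, 3).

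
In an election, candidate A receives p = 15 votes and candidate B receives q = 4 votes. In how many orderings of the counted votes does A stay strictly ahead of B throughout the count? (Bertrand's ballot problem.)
Strict-lead orderings = 2244

Total orderings of the 19 votes with 15 for A: C(19, 15) = 3876. By the Bertrand ballot formula (Cycle Lemma / reflection principle), the number of orderings in which A is strictly ahead of B throughout is (p − q)/(p + q) · C(p + q, p) = (15 − 4)/(15 + 4) · 3876 = 2244.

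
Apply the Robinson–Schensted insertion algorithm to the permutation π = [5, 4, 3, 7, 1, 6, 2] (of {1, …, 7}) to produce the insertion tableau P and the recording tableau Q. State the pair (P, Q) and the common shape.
P = [1, 2] / [3, 6] / [4, 7] / [5];  Q = [1, 4] / [2, 6] / [3, 7] / [5];  common shape = (2, 2, 2, 1)

Row-insert the values π_1, π_2, … into P one at a time, bumping the leftmost entry strictly greater than the inserted value down to the next row. The recording tableau Q records, in position (i, j), the step at which that cell was added to P.
  Insert 5 (step 1): P = [5];  Q = [1]
  Insert 4 (step 2): P = [4] / [5];  Q = [1] / [2]
  Insert 3 (step 3): P = [3] / [4] / [5];  Q = [1] / [2] / [3]
  Insert 7 (step 4): P = [3, 7] / [4] / [5];  Q = [1, 4] / [2] / [3]
  Insert 1 (step 5): P = [1, 7] / [3] / [4] / [5];  Q = [1, 4] / [2] / [3] / [5]
  Insert 6 (step 6): P = [1, 6] / [3, 7] / [4] / [5];  Q = [1, 4] / [2, 6] / [3] / [5]
  Insert 2 (step 7): P = [1, 2] / [3, 6] / [4, 7] / [5];  Q = [1, 4] / [2, 6] / [3, 7] / [5]
Final shape: (2, 2, 2, 1).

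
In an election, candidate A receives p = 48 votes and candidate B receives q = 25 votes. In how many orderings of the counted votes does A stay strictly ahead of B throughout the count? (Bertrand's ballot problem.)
Strict-lead orderings = 7314240729121905852

Total orderings of the 73 votes with 48 for A: C(73, 48) = 23214764053299962052. By the Bertrand ballot formula (Cycle Lemma / reflection principle), the number of orderings in which A is strictly ahead of B throughout is (p − q)/(p + q) · C(p + q, p) = (48 − 25)/(48 + 25) · 23214764053299962052 = 7314240729121905852.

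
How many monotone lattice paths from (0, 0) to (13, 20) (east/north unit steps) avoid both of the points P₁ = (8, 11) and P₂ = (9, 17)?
Number of paths = 331009616

Inclusion–exclusion. Total paths: C(33, 13) = 573166440. Through P₁: C(19, 8)·C(14, 5) = 151315164. Through P₂: C(26, 9)·C(7, 4) = 109359250. Since P₁ is strictly southwest of P₂, a monotone path through both must visit P₁ then P₂; paths through both = C(19, 8)·C(7, 1)·C(7, 4) = 18517590. Avoid both = 573166440 − 151315164 − 109359250 + 18517590 = 331009616.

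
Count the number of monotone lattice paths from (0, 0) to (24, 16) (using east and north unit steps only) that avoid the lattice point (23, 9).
Number of paths = 62627711250

Total paths from (0, 0) to (24, 16): C(40, 24) = 62852101650. Paths through (23, 9): (paths (0, 0) → (23, 9)) × (paths (23, 9) → (24, 16)) = C(32, 23) · C(8, 1) = 28048800 · 8 = 224390400. Avoidance count = 62852101650 − 224390400 = 62627711250.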